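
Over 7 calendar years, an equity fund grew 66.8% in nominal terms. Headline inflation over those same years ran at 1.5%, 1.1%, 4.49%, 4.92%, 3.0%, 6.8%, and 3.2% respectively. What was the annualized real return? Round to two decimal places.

3.89%

Cumulative inflation factor: 1.015 × 1.011 × 1.0449 × 1.0492 × 1.030 × 1.068 × 1.032 ≈ 1.27714.
Nominal growth factor: 1.66800. Real growth factor = 1.66800 / 1.27714 ≈ 1.30604.
Annualized: 1.30604^(1/7) − 1 ≈ 0.03888.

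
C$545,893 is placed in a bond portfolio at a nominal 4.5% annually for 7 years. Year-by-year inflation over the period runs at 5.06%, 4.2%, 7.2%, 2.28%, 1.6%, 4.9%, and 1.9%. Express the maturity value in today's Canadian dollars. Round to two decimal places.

C$569,885.44

Nominal value at maturity: C$545,893 × (1 + 4.5%)^7 ≈ C$742,884.95.
Price-level factor over 7 years: 1.0506 × 1.042 × 1.072 × 1.0228 × 1.016 × 1.049 × 1.019 ≈ 1.3035689288.
The maturity value deflated by that factor is the answer in today's purchasing power.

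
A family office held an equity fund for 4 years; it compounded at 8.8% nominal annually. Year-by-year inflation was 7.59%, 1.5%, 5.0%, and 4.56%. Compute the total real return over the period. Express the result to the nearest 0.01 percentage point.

Cumulative inflation factor: 1.0759 × 1.015 × 1.050 × 1.0456 ≈ 1.19893.
Nominal growth factor: 1.40125. Real growth factor = 1.40125 / 1.19893 ≈ 1.16875.
Total real return ≈ 16.8753%.

16.88%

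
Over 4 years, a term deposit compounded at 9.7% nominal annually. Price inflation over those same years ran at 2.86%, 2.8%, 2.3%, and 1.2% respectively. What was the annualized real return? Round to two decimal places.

7.25%

Cumulative inflation factor: 1.0286 × 1.028 × 1.023 × 1.012 ≈ 1.09470.
Nominal growth factor: 1.44819. Real growth factor = 1.44819 / 1.09470 ≈ 1.32291.
Annualized: 1.32291^(1/4) − 1 ≈ 0.07246.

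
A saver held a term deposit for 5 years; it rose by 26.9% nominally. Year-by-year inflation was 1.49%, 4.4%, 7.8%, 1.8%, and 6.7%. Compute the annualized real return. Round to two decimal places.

Cumulative inflation factor: 1.0149 × 1.044 × 1.078 × 1.018 × 1.067 ≈ 1.24067.
Nominal growth factor: 1.26900. Real growth factor = 1.26900 / 1.24067 ≈ 1.02284.
Annualized: 1.02284^(1/5) − 1 ≈ 0.00453.

0.45%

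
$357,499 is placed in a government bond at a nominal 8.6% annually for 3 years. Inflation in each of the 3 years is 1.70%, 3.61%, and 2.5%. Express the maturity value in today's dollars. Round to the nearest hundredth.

$423,953.10

Nominal value at maturity: $357,499 × (1 + 8.6%)^3 ≈ $457,893.32.
Price-level factor over 3 years: 1.0170 × 1.0361 × 1.025 = 1.0800565425.
Dividing the nominal maturity value by the price-level factor gives the value in today's money.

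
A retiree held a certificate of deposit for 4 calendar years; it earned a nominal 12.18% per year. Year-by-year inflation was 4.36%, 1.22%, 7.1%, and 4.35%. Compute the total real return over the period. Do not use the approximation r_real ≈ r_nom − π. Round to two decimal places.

34.15%

Cumulative inflation factor: 1.0436 × 1.0122 × 1.071 × 1.0435 ≈ 1.18054.
Nominal growth factor: 1.58366. Real growth factor = 1.58366 / 1.18054 ≈ 1.34147.
Total real return ≈ 34.1465%.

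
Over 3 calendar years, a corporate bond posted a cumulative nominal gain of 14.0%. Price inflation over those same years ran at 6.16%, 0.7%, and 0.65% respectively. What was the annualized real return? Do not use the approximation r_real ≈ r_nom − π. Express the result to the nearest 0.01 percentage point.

Cumulative inflation factor: 1.0616 × 1.007 × 1.0065 ≈ 1.07598.
Nominal growth factor: 1.14000. Real growth factor = 1.14000 / 1.07598 ≈ 1.05950.
Annualized: 1.05950^(1/3) − 1 ≈ 0.01945.

1.95%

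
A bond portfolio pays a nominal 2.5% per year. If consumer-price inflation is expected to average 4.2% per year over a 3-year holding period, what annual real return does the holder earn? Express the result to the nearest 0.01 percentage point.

-1.63%

With constant rates the annual real return is the same each year: (1+2.5%)/(1+4.2%) − 1 = -0.01631.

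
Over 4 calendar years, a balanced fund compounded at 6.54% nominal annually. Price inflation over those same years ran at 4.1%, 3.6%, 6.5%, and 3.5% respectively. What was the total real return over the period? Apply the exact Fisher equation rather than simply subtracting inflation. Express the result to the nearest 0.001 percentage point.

8.380%

Cumulative inflation factor: 1.041 × 1.036 × 1.065 × 1.035 ≈ 1.18878.
Nominal growth factor: 1.28840. Real growth factor = 1.28840 / 1.18878 ≈ 1.08380.
Total real return ≈ 8.3803%.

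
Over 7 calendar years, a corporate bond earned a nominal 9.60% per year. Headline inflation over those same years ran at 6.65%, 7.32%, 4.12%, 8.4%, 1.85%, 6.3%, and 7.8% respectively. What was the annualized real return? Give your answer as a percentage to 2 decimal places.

Cumulative inflation factor: 1.0665 × 1.0732 × 1.0412 × 1.084 × 1.0185 × 1.063 × 1.078 ≈ 1.50771.
Nominal growth factor: 1.89965. Real growth factor = 1.89965 / 1.50771 ≈ 1.25996.
Annualized: 1.25996^(1/7) − 1 ≈ 0.03356.

3.36%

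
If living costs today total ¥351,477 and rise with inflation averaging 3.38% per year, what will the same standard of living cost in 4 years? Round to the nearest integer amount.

¥401,461

Cumulative price-level factor: (1+3.38%)^4 ≈ 1.1422104031.
Multiplying ¥351,477 by the price-level factor gives the future nominal sum.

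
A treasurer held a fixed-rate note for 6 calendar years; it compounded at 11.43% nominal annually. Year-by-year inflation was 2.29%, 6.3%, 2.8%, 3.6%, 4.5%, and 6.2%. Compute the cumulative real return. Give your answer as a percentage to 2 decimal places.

48.95%

Cumulative inflation factor: 1.0229 × 1.063 × 1.028 × 1.036 × 1.045 × 1.062 ≈ 1.28517.
Nominal growth factor: 1.91431. Real growth factor = 1.91431 / 1.28517 ≈ 1.48954.
Total real return ≈ 48.9542%.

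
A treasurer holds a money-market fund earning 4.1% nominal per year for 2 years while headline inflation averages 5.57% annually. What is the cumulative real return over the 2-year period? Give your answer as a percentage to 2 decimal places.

The annual real rate is (1+4.1%)/(1+5.57%) − 1 = -1.3924%.
Compounded over 2 years: (1 + -0.013924)^2 − 1 ≈ -0.02765.

-2.77%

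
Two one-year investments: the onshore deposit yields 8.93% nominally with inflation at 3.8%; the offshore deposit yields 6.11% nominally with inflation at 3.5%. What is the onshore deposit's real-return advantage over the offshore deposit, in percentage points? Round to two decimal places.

The onshore deposit real return: 1.0893/1.038 − 1 = 4.942%.
The offshore deposit real return: 1.0611/1.035 − 1 = 2.522%.
Difference: 4.942 − 2.522 = 2.420 pp.

2.42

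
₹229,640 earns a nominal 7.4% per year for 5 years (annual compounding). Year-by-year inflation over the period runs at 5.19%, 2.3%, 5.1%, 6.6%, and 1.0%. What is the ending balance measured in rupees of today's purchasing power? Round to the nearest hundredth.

Nominal value at maturity: ₹229,640 × (1 + 7.4%)^5 ≈ ₹328,147.38.
Price-level factor over 5 years: 1.0519 × 1.023 × 1.051 × 1.066 × 1.010 ≈ 1.2176749822.
The maturity value deflated by that factor is the answer in today's purchasing power.

₹269,486.84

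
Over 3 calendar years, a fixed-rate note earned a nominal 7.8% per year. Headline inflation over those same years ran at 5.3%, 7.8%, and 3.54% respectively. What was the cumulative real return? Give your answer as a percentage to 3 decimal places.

Cumulative inflation factor: 1.053 × 1.078 × 1.0354 ≈ 1.17532.
Nominal growth factor: 1.25273. Real growth factor = 1.25273 / 1.17532 ≈ 1.06586.
Total real return ≈ 6.5862%.

6.586%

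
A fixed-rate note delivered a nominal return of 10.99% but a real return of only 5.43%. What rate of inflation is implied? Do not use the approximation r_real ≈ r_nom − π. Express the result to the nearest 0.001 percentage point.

From (1+r_nom) = (1+r_real)(1+π), we get 1+π = (1 + 10.99%)/(1 + 5.43%) = 1.1099/1.0543 ≈ 1.05274.
So π ≈ 5.2736%.

5.274%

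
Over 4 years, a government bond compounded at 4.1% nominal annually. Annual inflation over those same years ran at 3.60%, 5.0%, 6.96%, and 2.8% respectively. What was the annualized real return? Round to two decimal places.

-0.46%

Cumulative inflation factor: 1.0360 × 1.050 × 1.0696 × 1.028 ≈ 1.19609.
Nominal growth factor: 1.17436. Real growth factor = 1.17436 / 1.19609 ≈ 0.98184.
Annualized: 0.98184^(1/4) − 1 ≈ -0.00457.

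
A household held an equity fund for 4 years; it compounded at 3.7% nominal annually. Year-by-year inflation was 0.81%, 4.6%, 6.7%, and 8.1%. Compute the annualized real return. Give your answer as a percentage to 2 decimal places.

-1.25%

Cumulative inflation factor: 1.0081 × 1.046 × 1.067 × 1.081 ≈ 1.21626.
Nominal growth factor: 1.15642. Real growth factor = 1.15642 / 1.21626 ≈ 0.95080.
Annualized: 0.95080^(1/4) − 1 ≈ -0.01253.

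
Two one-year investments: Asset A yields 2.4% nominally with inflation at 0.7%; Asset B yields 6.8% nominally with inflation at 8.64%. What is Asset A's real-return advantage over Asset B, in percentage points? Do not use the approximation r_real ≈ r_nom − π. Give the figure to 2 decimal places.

Asset A real return: 1.024/1.007 − 1 = 1.688%.
Asset B real return: 1.068/1.0864 − 1 = -1.694%.
Difference: 1.688 − (-1.694) = 3.382 pp.

3.38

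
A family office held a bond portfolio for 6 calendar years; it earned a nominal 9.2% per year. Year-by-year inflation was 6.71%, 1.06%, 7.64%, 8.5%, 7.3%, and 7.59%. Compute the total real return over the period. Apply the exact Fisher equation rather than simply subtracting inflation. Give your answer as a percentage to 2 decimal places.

Cumulative inflation factor: 1.0671 × 1.0106 × 1.0764 × 1.085 × 1.073 × 1.0759 ≈ 1.45398.
Nominal growth factor: 1.69565. Real growth factor = 1.69565 / 1.45398 ≈ 1.16621.
Total real return ≈ 16.6209%.

16.62%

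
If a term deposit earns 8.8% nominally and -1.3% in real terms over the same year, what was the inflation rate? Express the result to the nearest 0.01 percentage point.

From (1+r_nom) = (1+r_real)(1+π), we get 1+π = (1 + 8.8%)/(1 − 1.3%) = 1.088/0.987 ≈ 1.10233.
So π ≈ 10.2330%.

10.23%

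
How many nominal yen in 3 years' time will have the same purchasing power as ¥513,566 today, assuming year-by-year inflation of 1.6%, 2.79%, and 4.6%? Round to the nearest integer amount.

¥561,012

Cumulative price-level factor: 1.016 × 1.0279 × 1.046 = 1.0923863344.
The nominal amount required is ¥513,566 scaled up by that factor.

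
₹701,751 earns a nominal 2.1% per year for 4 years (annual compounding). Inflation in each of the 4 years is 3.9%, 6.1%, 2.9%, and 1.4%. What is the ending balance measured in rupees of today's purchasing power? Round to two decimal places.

Nominal value at maturity: ₹701,751 × (1 + 2.1%)^4 ≈ ₹762,581.05.
Price-level factor over 4 years: 1.039 × 1.061 × 1.029 × 1.014 ≈ 1.1502288629.
Dividing the nominal maturity value by the price-level factor gives the value in today's money.

₹662,982.02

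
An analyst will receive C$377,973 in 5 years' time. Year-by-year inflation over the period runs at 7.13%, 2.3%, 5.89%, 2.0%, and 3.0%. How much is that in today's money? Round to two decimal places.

C$310,014.28

Price-level factor over 5 years: 1.0713 × 1.023 × 1.0589 × 1.020 × 1.030 ≈ 1.2192115926.
Purchasing power today: C$377,973 divided by that factor.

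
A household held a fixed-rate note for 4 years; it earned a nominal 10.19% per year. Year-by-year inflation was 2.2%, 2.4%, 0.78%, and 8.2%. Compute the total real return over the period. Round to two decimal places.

29.19%

Cumulative inflation factor: 1.022 × 1.024 × 1.0078 × 1.082 ≈ 1.14118.
Nominal growth factor: 1.47424. Real growth factor = 1.47424 / 1.14118 ≈ 1.29186.
Total real return ≈ 29.1862%.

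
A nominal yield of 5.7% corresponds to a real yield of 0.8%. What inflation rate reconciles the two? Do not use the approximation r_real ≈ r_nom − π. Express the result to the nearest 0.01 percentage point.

4.86%

From (1+r_nom) = (1+r_real)(1+π), we get 1+π = (1 + 5.7%)/(1 + 0.8%) = 1.057/1.008 ≈ 1.04861.
So π ≈ 4.8611%.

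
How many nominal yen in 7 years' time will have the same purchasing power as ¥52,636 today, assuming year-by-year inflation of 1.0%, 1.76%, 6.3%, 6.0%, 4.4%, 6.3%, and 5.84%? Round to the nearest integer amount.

¥71,599

Cumulative price-level factor: 1.010 × 1.0176 × 1.063 × 1.060 × 1.044 × 1.063 × 1.0584 ≈ 1.3602577102.
Multiplying ¥52,636 by the price-level factor gives the future nominal sum.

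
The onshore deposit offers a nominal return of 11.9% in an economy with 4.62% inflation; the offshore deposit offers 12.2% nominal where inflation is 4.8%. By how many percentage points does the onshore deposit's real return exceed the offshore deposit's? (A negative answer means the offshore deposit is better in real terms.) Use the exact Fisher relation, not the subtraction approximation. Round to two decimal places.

The onshore deposit real return: 1.119/1.0462 − 1 = 6.959%.
The offshore deposit real return: 1.122/1.048 − 1 = 7.061%.
Difference: 6.959 − 7.061 = -0.102 pp.

-0.10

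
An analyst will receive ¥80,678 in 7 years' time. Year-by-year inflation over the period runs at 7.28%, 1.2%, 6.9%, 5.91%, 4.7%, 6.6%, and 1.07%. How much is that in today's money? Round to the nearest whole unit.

¥58,186

Price-level factor over 7 years: 1.0728 × 1.012 × 1.069 × 1.0591 × 1.047 × 1.066 × 1.0107 ≈ 1.3865645825.
Purchasing power today: ¥80,678 divided by that factor.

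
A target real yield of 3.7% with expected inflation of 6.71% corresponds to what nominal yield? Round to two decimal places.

10.66%

By the Fisher equation, 1 + r_nom = (1 + 3.7%)(1 + 6.71%) = 1.037 × 1.0671 = 1.1065827.
So r_nom = 10.65827%.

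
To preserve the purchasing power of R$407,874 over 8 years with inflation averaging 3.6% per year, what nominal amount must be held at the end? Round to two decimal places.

R$541,257.67

Cumulative price-level factor: (1+3.6%)^8 ≈ 1.3270217568.
Multiplying R$407,874 by the price-level factor gives the future nominal sum.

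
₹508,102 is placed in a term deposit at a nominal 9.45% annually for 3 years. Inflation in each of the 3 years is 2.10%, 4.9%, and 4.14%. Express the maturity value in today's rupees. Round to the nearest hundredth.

₹597,281.96

Nominal value at maturity: ₹508,102 × (1 + 9.45%)^3 ≈ ₹666,190.14.
Price-level factor over 3 years: 1.0210 × 1.049 × 1.0414 = 1.1153696006.
Dividing the nominal maturity value by the price-level factor gives the value in today's money.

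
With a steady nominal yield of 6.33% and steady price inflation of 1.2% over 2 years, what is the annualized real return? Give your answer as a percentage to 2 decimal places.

With constant rates the annual real return is the same each year: (1+6.33%)/(1+1.2%) − 1 = 0.05069.

5.07%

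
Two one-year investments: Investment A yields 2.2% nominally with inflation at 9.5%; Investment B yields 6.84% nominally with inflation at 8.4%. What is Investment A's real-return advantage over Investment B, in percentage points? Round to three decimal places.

-5.228

Investment A real return: 1.022/1.095 − 1 = -6.6667%.
Investment B real return: 1.0684/1.084 − 1 = -1.4391%.
Difference: -6.6667 − (-1.4391) = -5.2276 pp.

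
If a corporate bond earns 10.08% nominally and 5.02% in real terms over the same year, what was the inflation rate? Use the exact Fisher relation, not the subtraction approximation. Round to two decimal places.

4.82%

From (1+r_nom) = (1+r_real)(1+π), we get 1+π = (1 + 10.08%)/(1 + 5.02%) = 1.1008/1.0502 ≈ 1.04818.
So π ≈ 4.8181%.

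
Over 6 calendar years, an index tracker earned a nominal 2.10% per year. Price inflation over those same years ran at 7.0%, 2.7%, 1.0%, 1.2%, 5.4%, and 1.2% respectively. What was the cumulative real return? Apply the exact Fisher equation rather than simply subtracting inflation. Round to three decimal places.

-5.447%

Cumulative inflation factor: 1.070 × 1.027 × 1.010 × 1.012 × 1.054 × 1.012 ≈ 1.19806.
Nominal growth factor: 1.13280. Real growth factor = 1.13280 / 1.19806 ≈ 0.94553.
Total real return ≈ -5.4466%.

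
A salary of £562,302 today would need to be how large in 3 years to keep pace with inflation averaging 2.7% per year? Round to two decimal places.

£609,089.28

Cumulative price-level factor: (1+2.7%)^3 = 1.083206683.
Multiplying £562,302 by the price-level factor gives the future nominal sum.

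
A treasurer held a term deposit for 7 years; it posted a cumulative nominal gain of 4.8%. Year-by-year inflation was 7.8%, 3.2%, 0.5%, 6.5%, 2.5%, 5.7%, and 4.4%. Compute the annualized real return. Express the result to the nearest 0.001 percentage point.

Cumulative inflation factor: 1.078 × 1.032 × 1.005 × 1.065 × 1.025 × 1.057 × 1.044 ≈ 1.34683.
Nominal growth factor: 1.04800. Real growth factor = 1.04800 / 1.34683 ≈ 0.77812.
Annualized: 0.77812^(1/7) − 1 ≈ -0.03520.

-3.520%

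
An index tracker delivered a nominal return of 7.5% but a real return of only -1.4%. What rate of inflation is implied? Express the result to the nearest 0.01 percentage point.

9.03%

From (1+r_nom) = (1+r_real)(1+π), we get 1+π = (1 + 7.5%)/(1 − 1.4%) = 1.075/0.986 ≈ 1.09026.
So π ≈ 9.0264%.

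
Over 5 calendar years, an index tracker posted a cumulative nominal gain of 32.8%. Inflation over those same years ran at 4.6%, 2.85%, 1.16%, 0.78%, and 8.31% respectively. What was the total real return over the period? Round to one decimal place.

Cumulative inflation factor: 1.046 × 1.0285 × 1.0116 × 1.0078 × 1.0831 ≈ 1.18792.
Nominal growth factor: 1.32800. Real growth factor = 1.32800 / 1.18792 ≈ 1.11792.
Total real return ≈ 11.7919%.

11.8%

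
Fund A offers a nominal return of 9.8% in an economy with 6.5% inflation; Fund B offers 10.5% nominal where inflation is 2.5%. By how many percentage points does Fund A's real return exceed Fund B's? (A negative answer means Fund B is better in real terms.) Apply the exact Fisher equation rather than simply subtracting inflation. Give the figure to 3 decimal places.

-4.706

Fund A real return: 1.098/1.065 − 1 = 3.0986%.
Fund B real return: 1.105/1.025 − 1 = 7.8049%.
Difference: 3.0986 − 7.8049 = -4.7063 pp.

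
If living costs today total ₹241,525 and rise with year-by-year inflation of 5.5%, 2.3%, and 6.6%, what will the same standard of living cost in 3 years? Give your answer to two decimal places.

₹277,873.66

Cumulative price-level factor: 1.055 × 1.023 × 1.066 = 1.15049649.
Multiplying ₹241,525 by the price-level factor gives the future nominal sum.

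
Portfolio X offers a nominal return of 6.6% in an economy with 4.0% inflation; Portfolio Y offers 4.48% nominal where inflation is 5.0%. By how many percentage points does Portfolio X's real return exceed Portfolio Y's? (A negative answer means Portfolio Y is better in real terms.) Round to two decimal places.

Portfolio X real return: 1.066/1.040 − 1 = 2.500%.
Portfolio Y real return: 1.0448/1.050 − 1 = -0.495%.
Difference: 2.500 − (-0.495) = 2.995 pp.

3.00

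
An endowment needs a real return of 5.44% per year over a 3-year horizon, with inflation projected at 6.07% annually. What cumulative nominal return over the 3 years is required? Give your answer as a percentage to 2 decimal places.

Required annual nominal rate: (1+5.44%)(1+6.07%) − 1 = 11.840208%.
Cumulative over 3 years: (1 + 0.11840208)^3 − 1 ≈ 0.39892.

39.89%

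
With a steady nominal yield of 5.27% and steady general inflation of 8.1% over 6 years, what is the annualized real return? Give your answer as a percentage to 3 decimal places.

With constant rates the annual real return is the same each year: (1+5.27%)/(1+8.1%) − 1 = -0.02618.

-2.618%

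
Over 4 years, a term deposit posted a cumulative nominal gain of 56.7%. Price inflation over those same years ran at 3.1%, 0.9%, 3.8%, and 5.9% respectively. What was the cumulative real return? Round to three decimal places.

37.033%

Cumulative inflation factor: 1.031 × 1.009 × 1.038 × 1.059 ≈ 1.14352.
Nominal growth factor: 1.56700. Real growth factor = 1.56700 / 1.14352 ≈ 1.37033.
Total real return ≈ 37.0332%.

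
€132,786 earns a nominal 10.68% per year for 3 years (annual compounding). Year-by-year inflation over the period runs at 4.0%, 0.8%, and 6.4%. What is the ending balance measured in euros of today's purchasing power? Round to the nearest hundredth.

€161,407.70

Nominal value at maturity: €132,786 × (1 + 10.68%)^3 ≈ €180,036.16.
Price-level factor over 3 years: 1.040 × 1.008 × 1.064 = 1.11541248.
Dividing the nominal maturity value by the price-level factor gives the value in today's money.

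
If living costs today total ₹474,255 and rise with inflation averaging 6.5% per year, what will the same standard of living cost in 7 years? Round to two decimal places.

Cumulative price-level factor: (1+6.5%)^7 ≈ 1.5539865458.
Multiplying ₹474,255 by the price-level factor gives the future nominal sum.

₹736,985.89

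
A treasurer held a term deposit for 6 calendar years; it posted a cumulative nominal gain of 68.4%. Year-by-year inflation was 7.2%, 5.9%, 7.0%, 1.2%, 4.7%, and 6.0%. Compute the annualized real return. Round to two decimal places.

3.57%

Cumulative inflation factor: 1.072 × 1.059 × 1.070 × 1.012 × 1.047 × 1.060 ≈ 1.36429.
Nominal growth factor: 1.68400. Real growth factor = 1.68400 / 1.36429 ≈ 1.23434.
Annualized: 1.23434^(1/6) − 1 ≈ 0.03571.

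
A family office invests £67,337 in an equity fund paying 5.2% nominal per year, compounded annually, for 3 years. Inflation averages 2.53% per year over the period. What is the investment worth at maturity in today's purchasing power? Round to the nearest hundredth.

Nominal value at maturity: £67,337 × (1 + 5.2%)^3 ≈ £78,397.28.
Price-level factor over 3 years: (1 + 2.53%)^3 ≈ 1.0778364643.
The maturity value deflated by that factor is the answer in today's purchasing power.

£72,735.78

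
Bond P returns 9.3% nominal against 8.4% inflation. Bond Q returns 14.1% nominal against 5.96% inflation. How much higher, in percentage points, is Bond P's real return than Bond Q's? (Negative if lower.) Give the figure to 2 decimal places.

-6.85

Bond P real return: 1.093/1.084 − 1 = 0.830%.
Bond Q real return: 1.141/1.0596 − 1 = 7.682%.
Difference: 0.830 − 7.682 = -6.852 pp.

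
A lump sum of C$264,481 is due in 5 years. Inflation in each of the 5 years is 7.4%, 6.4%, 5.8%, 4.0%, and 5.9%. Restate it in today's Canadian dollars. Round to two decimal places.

Price-level factor over 5 years: 1.074 × 1.064 × 1.058 × 1.040 × 1.059 ≈ 1.3315604168.
Purchasing power today: C$264,481 divided by that factor.

C$198,624.86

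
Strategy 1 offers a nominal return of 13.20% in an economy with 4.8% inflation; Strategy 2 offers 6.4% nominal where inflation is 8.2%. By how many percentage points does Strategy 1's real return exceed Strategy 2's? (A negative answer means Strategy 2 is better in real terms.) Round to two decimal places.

9.68

Strategy 1 real return: 1.1320/1.048 − 1 = 8.015%.
Strategy 2 real return: 1.064/1.082 − 1 = -1.664%.
Difference: 8.015 − (-1.664) = 9.679 pp.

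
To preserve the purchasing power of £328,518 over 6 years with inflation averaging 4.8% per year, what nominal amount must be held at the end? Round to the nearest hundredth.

Cumulative price-level factor: (1+4.8%)^6 ≈ 1.3248530073.
Multiplying £328,518 by the price-level factor gives the future nominal sum.

£435,238.06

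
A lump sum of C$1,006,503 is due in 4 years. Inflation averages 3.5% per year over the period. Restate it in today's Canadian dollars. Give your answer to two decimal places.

C$877,109.22

Price-level factor over 4 years: (1 + 3.5%)^4 ≈ 1.1475230006.
Purchasing power today: C$1,006,503 divided by that factor.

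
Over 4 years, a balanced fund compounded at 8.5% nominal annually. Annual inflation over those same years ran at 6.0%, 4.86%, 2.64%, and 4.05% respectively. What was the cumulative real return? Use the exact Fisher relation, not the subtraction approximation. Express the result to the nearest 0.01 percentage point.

16.75%

Cumulative inflation factor: 1.060 × 1.0486 × 1.0264 × 1.0405 ≈ 1.18706.
Nominal growth factor: 1.38586. Real growth factor = 1.38586 / 1.18706 ≈ 1.16747.
Total real return ≈ 16.7467%.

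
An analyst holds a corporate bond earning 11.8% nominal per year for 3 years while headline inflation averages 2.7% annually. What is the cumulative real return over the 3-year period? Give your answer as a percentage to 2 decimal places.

29.01%

The annual real rate is (1+11.8%)/(1+2.7%) − 1 = 8.8608%.
Compounded over 3 years: (1 + 0.088608)^3 − 1 ≈ 0.29007.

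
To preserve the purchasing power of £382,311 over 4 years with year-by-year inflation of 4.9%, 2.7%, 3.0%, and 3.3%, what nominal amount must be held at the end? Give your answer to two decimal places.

£438,228.15

Cumulative price-level factor: 1.049 × 1.027 × 1.030 × 1.033 ≈ 1.1462608988.
The nominal amount required is £382,311 scaled up by that factor.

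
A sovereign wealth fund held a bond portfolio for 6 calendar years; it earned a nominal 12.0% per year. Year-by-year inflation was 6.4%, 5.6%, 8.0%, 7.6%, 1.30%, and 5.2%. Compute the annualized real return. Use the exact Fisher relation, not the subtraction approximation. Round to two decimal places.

Cumulative inflation factor: 1.064 × 1.056 × 1.080 × 1.076 × 1.0130 × 1.052 ≈ 1.39145.
Nominal growth factor: 1.97382. Real growth factor = 1.97382 / 1.39145 ≈ 1.41854.
Annualized: 1.41854^(1/6) − 1 ≈ 0.06000.

6.00%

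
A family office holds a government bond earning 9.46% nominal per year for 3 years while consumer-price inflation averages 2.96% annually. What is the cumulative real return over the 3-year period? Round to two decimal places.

The annual real rate is (1+9.46%)/(1+2.96%) − 1 = 6.3131%.
Compounded over 3 years: (1 + 0.063131)^3 − 1 ≈ 0.20160.

20.16%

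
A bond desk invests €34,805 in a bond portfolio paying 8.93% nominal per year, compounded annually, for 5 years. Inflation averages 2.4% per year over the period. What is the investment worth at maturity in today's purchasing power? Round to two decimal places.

€47,411.03

Nominal value at maturity: €34,805 × (1 + 8.93%)^5 ≈ €53,380.07.
Price-level factor over 5 years: (1 + 2.4%)^5 ≈ 1.1258999068.
Dividing the nominal maturity value by the price-level factor gives the value in today's money.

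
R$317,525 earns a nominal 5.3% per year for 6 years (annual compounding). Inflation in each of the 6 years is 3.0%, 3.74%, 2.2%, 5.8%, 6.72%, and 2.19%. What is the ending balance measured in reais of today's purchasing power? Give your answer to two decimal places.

R$343,537.30

Nominal value at maturity: R$317,525 × (1 + 5.3%)^6 ≈ R$432,860.69.
Price-level factor over 6 years: 1.030 × 1.0374 × 1.022 × 1.058 × 1.0672 × 1.0219 ≈ 1.2600107419.
The maturity value deflated by that factor is the answer in today's purchasing power.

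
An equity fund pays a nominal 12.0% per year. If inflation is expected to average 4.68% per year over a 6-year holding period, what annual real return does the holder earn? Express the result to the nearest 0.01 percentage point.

With constant rates the annual real return is the same each year: (1+12.0%)/(1+4.68%) − 1 = 0.06993.

6.99%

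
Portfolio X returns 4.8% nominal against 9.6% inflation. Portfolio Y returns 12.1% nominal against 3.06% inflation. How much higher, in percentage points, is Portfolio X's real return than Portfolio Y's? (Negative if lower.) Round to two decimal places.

-13.15

Portfolio X real return: 1.048/1.096 − 1 = -4.380%.
Portfolio Y real return: 1.121/1.0306 − 1 = 8.772%.
Difference: -4.380 − 8.772 = -13.152 pp.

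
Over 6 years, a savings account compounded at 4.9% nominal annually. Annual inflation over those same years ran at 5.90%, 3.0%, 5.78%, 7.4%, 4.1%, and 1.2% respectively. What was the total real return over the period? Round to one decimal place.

2.1%

Cumulative inflation factor: 1.0590 × 1.030 × 1.0578 × 1.074 × 1.041 × 1.012 ≈ 1.30549.
Nominal growth factor: 1.33246. Real growth factor = 1.33246 / 1.30549 ≈ 1.02066.
Total real return ≈ 2.0659%.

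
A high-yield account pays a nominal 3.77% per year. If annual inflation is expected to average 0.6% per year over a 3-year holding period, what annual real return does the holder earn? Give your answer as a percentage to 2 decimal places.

3.15%

With constant rates the annual real return is the same each year: (1+3.77%)/(1+0.6%) − 1 = 0.03151.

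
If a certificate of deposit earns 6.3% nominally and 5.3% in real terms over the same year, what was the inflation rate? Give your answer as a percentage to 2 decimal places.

From (1+r_nom) = (1+r_real)(1+π), we get 1+π = (1 + 6.3%)/(1 + 5.3%) = 1.063/1.053 ≈ 1.00950.
So π ≈ 0.9497%.

0.95%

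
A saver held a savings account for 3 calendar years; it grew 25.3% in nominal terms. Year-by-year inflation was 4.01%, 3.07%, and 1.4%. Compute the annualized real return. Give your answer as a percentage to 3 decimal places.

4.850%

Cumulative inflation factor: 1.0401 × 1.0307 × 1.014 ≈ 1.08704.
Nominal growth factor: 1.25300. Real growth factor = 1.25300 / 1.08704 ≈ 1.15267.
Annualized: 1.15267^(1/3) − 1 ≈ 0.04850.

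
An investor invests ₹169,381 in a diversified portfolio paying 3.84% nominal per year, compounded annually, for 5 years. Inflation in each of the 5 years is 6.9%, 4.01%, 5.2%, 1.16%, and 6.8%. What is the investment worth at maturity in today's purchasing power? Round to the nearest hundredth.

₹161,822.71

Nominal value at maturity: ₹169,381 × (1 + 3.84%)^5 ≈ ₹204,497.54.
Price-level factor over 5 years: 1.069 × 1.0401 × 1.052 × 1.0116 × 1.068 ≈ 1.2637134702.
The maturity value deflated by that factor is the answer in today's purchasing power.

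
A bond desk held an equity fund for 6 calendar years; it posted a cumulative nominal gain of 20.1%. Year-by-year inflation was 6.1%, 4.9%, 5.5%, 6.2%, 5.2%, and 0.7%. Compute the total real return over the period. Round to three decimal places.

Cumulative inflation factor: 1.061 × 1.049 × 1.055 × 1.062 × 1.052 × 1.007 ≈ 1.32103.
Nominal growth factor: 1.20100. Real growth factor = 1.20100 / 1.32103 ≈ 0.90914.
Total real return ≈ -9.0862%.

-9.086%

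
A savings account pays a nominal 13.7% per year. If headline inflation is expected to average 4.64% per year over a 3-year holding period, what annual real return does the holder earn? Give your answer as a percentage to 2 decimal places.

With constant rates the annual real return is the same each year: (1+13.7%)/(1+4.64%) − 1 = 0.08658.

8.66%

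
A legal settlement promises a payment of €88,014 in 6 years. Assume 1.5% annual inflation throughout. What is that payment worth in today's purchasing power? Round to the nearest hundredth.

Price-level factor over 6 years: (1 + 1.5%)^6 ≈ 1.0934432639.
Purchasing power today: €88,014 divided by that factor.

€80,492.52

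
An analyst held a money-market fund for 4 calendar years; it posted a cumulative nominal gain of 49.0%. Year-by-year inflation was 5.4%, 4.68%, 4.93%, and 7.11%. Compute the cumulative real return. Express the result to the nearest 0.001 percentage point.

20.158%

Cumulative inflation factor: 1.054 × 1.0468 × 1.0493 × 1.0711 ≈ 1.24004.
Nominal growth factor: 1.49000. Real growth factor = 1.49000 / 1.24004 ≈ 1.20158.
Total real return ≈ 20.1579%.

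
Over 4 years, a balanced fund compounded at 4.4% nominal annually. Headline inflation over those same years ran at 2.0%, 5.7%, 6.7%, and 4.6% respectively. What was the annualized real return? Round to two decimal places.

-0.32%

Cumulative inflation factor: 1.020 × 1.057 × 1.067 × 1.046 ≈ 1.20329.
Nominal growth factor: 1.18796. Real growth factor = 1.18796 / 1.20329 ≈ 0.98726.
Annualized: 0.98726^(1/4) − 1 ≈ -0.00320.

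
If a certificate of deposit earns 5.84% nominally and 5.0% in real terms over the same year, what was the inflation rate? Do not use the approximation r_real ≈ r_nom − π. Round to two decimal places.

0.80%

From (1+r_nom) = (1+r_real)(1+π), we get 1+π = (1 + 5.84%)/(1 + 5.0%) = 1.0584/1.050 ≈ 1.00800.
So π ≈ 0.8000%.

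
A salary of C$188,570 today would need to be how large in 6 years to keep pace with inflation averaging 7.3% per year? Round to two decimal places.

Cumulative price-level factor: (1+7.3%)^6 ≈ 1.5261539034.
Multiplying C$188,570 by the price-level factor gives the future nominal sum.

C$287,786.84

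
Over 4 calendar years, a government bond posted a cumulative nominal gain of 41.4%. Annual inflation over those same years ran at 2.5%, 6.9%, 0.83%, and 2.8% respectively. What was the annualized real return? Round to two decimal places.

5.63%

Cumulative inflation factor: 1.025 × 1.069 × 1.0083 × 1.028 ≈ 1.13575.
Nominal growth factor: 1.41400. Real growth factor = 1.41400 / 1.13575 ≈ 1.24499.
Annualized: 1.24499^(1/4) − 1 ≈ 0.05631.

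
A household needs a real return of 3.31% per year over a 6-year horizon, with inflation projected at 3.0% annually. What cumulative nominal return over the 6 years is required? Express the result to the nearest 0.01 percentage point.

Required annual nominal rate: (1+3.31%)(1+3.0%) − 1 = 6.4093%.
Cumulative over 6 years: (1 + 0.064093)^6 − 1 ≈ 0.45170.

45.17%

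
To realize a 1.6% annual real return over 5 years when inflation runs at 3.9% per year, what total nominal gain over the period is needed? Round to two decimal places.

31.08%

Required annual nominal rate: (1+1.6%)(1+3.9%) − 1 = 5.5624%.
Cumulative over 5 years: (1 + 0.055624)^5 − 1 ≈ 0.31083.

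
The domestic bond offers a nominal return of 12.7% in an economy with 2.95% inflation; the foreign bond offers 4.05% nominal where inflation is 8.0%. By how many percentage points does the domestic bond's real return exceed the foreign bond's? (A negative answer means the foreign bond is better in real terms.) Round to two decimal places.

The domestic bond real return: 1.127/1.0295 − 1 = 9.471%.
The foreign bond real return: 1.0405/1.080 − 1 = -3.657%.
Difference: 9.471 − (-3.657) = 13.128 pp.

13.13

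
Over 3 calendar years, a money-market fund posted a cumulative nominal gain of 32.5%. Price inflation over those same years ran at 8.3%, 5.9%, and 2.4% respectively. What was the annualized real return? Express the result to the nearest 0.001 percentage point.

Cumulative inflation factor: 1.083 × 1.059 × 1.024 ≈ 1.17442.
Nominal growth factor: 1.32500. Real growth factor = 1.32500 / 1.17442 ≈ 1.12821.
Annualized: 1.12821^(1/3) − 1 ≈ 0.04103.

4.103%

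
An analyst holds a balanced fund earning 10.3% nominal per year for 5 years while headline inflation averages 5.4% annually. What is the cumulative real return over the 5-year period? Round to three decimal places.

25.509%

The annual real rate is (1+10.3%)/(1+5.4%) − 1 = 4.6490%.
Compounded over 5 years: (1 + 0.046490)^5 − 1 ≈ 0.25509.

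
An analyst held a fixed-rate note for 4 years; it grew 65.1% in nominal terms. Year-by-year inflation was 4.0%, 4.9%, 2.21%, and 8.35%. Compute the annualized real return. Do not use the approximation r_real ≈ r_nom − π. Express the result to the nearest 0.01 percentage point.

8.12%

Cumulative inflation factor: 1.040 × 1.049 × 1.0221 × 1.0835 ≈ 1.20818.
Nominal growth factor: 1.65100. Real growth factor = 1.65100 / 1.20818 ≈ 1.36652.
Annualized: 1.36652^(1/4) − 1 ≈ 0.08119.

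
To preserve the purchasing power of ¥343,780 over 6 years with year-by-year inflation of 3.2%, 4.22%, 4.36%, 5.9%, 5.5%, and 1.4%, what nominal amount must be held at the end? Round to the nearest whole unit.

¥437,151

Cumulative price-level factor: 1.032 × 1.0422 × 1.0436 × 1.059 × 1.055 × 1.014 ≈ 1.2716020263.
The nominal amount required is ¥343,780 scaled up by that factor.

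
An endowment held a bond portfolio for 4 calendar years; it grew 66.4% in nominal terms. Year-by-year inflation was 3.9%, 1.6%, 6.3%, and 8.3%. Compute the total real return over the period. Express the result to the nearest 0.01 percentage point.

Cumulative inflation factor: 1.039 × 1.016 × 1.063 × 1.083 ≈ 1.21526.
Nominal growth factor: 1.66400. Real growth factor = 1.66400 / 1.21526 ≈ 1.36925.
Total real return ≈ 36.9249%.

36.92%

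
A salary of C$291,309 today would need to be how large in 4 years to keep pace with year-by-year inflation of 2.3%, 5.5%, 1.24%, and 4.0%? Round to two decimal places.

Cumulative price-level factor: 1.023 × 1.055 × 1.0124 × 1.040 ≈ 1.1363538014.
Multiplying C$291,309 by the price-level factor gives the future nominal sum.

C$331,030.09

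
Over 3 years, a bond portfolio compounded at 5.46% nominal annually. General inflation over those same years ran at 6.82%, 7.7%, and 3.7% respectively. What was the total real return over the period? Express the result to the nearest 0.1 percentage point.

-1.7%

Cumulative inflation factor: 1.0682 × 1.077 × 1.037 ≈ 1.19302.
Nominal growth factor: 1.17291. Real growth factor = 1.17291 / 1.19302 ≈ 0.98314.
Total real return ≈ -1.6858%.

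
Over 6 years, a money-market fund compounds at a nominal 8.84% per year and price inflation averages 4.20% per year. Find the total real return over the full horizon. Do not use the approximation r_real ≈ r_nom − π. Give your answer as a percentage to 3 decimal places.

29.875%

The annual real rate is (1+8.84%)/(1+4.20%) − 1 = 4.4530%.
Compounded over 6 years: (1 + 0.044530)^6 − 1 ≈ 0.29875.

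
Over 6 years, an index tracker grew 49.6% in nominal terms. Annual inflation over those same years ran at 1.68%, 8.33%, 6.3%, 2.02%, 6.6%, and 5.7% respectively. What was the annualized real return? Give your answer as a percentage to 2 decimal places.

Cumulative inflation factor: 1.0168 × 1.0833 × 1.063 × 1.0202 × 1.066 × 1.057 ≈ 1.34597.
Nominal growth factor: 1.49600. Real growth factor = 1.49600 / 1.34597 ≈ 1.11147.
Annualized: 1.11147^(1/6) − 1 ≈ 0.01777.

1.78%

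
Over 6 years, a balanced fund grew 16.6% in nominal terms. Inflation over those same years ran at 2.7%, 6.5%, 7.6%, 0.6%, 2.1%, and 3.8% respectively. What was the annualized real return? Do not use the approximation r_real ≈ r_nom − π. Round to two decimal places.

-1.22%

Cumulative inflation factor: 1.027 × 1.065 × 1.076 × 1.006 × 1.021 × 1.038 ≈ 1.25474.
Nominal growth factor: 1.16600. Real growth factor = 1.16600 / 1.25474 ≈ 0.92928.
Annualized: 0.92928^(1/6) − 1 ≈ -0.01215.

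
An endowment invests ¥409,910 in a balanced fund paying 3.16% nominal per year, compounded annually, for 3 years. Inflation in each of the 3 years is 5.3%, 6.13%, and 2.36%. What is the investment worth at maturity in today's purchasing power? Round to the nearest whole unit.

Nominal value at maturity: ¥409,910 × (1 + 3.16%)^3 ≈ ¥450,010.
Price-level factor over 3 years: 1.053 × 1.0613 × 1.0236 ≈ 1.1439230540.
The maturity value deflated by that factor is the answer in today's purchasing power.

¥393,392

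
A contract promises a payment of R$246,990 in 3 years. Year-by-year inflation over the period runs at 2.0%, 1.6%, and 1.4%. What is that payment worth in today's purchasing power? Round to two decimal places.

R$235,043.12

Price-level factor over 3 years: 1.020 × 1.016 × 1.014 = 1.05082848.
Purchasing power today: R$246,990 divided by that factor.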